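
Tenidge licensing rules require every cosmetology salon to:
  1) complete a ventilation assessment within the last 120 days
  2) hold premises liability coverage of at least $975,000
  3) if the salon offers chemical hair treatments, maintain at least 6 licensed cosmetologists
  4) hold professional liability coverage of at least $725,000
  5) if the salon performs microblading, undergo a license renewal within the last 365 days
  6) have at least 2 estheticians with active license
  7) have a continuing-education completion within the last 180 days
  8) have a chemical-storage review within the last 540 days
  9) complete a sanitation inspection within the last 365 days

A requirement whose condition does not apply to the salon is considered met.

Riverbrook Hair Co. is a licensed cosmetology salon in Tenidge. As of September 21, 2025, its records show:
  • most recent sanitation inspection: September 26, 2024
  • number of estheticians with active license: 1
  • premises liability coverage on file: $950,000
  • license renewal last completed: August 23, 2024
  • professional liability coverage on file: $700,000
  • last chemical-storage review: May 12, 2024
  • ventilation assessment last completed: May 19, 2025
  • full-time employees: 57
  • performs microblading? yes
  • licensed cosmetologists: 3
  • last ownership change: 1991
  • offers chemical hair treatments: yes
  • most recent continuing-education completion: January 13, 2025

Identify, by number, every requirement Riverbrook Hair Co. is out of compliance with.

1, 2, 3, 4, 5, 6, 7

1. ventilation assessment 125 days ago vs limit 120 → not met
2. premises liability coverage $950,000 < $975,000 → not met
3. condition 'offers chemical hair treatments' holds; licensed cosmetologists 3 < 6 → not met
4. professional liability coverage $700,000 < $725,000 → not met
5. condition 'performs microblading' holds; license renewal 394 days ago vs limit 365 → not met
6. estheticians with active license 1 < 2 → not met
7. continuing-education completion 251 days ago vs limit 180 → not met
8. chemical-storage review 497 days ago vs limit 540 → met
9. sanitation inspection 360 days ago vs limit 365 → met
Not met: 1, 2, 3, 4, 5, 6, 7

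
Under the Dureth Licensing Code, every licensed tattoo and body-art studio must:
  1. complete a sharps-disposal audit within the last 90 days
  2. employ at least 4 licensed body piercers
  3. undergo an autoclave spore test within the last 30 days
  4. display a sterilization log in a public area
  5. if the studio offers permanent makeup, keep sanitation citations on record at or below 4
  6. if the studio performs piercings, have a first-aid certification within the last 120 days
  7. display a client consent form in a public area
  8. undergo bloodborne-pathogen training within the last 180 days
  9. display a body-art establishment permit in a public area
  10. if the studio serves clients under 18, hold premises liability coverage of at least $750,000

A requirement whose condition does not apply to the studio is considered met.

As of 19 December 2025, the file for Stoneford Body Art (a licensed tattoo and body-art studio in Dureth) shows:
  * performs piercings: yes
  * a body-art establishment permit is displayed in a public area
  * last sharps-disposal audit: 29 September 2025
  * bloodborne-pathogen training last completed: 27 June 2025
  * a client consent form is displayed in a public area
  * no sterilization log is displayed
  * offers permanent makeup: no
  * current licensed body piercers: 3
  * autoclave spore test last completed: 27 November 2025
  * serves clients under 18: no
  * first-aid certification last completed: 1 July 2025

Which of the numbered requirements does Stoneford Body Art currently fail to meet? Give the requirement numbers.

1. sharps-disposal audit 81 days ago vs limit 90 → met
2. licensed body piercers 3 < 4 → not met
3. autoclave spore test 22 days ago vs limit 30 → met
4. sterilization log absent → not met
5. condition 'offers permanent makeup' does not hold → requirement n/a → met
6. condition 'performs piercings' holds; first-aid certification 171 days ago vs limit 120 → not met
7. client consent form present → met
8. bloodborne-pathogen training 175 days ago vs limit 180 → met
9. body-art establishment permit present → met
10. condition 'serves clients under 18' does not hold → requirement n/a → met
Not met: 2, 4, 6

2, 4, 6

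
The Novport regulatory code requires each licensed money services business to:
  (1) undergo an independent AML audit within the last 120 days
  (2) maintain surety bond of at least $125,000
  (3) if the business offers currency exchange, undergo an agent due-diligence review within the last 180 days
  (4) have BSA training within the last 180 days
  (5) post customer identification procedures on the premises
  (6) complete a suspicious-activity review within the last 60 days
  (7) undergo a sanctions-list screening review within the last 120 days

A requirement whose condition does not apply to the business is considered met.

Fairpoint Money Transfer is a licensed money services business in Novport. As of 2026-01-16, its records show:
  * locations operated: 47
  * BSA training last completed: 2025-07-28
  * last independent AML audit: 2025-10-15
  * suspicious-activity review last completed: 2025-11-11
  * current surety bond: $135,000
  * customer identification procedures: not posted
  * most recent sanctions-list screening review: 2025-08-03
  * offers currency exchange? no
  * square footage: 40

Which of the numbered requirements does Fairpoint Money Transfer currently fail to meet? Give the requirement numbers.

5, 6, 7

1. independent AML audit 93 days ago vs limit 120 → met
2. surety bond $135,000 ≥ $125,000 → met
3. condition 'offers currency exchange' does not hold → requirement n/a → met
4. BSA training 172 days ago vs limit 180 → met
5. customer identification procedures absent → not met
6. suspicious-activity review 66 days ago vs limit 60 → not met
7. sanctions-list screening review 166 days ago vs limit 120 → not met
Not met: 5, 6, 7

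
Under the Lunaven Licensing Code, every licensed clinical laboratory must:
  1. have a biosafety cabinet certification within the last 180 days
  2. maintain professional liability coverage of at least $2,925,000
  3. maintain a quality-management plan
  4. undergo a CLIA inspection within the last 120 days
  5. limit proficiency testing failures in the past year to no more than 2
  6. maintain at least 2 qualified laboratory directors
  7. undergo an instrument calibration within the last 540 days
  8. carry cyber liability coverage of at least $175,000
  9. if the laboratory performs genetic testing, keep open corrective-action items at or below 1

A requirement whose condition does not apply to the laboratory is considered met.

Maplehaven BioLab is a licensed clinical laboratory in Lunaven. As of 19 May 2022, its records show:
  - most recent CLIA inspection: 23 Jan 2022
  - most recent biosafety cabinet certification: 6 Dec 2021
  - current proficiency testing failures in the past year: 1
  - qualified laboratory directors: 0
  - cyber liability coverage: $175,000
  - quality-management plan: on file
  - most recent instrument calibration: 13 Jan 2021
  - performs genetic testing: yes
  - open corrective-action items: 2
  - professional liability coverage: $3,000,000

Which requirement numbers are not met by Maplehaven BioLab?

1. biosafety cabinet certification 164 days ago vs limit 180 → met
2. professional liability coverage $3,000,000 ≥ $2,925,000 → met
3. quality-management plan present → met
4. CLIA inspection 116 days ago vs limit 120 → met
5. proficiency testing failures in the past year 1 ≤ 2 → met
6. qualified laboratory directors 0 < 2 → not met
7. instrument calibration 491 days ago vs limit 540 → met
8. cyber liability coverage $175,000 ≥ $175,000 → met
9. condition 'performs genetic testing' holds; open corrective-action items 2 > 1 → not met
Not met: 6, 9

6, 9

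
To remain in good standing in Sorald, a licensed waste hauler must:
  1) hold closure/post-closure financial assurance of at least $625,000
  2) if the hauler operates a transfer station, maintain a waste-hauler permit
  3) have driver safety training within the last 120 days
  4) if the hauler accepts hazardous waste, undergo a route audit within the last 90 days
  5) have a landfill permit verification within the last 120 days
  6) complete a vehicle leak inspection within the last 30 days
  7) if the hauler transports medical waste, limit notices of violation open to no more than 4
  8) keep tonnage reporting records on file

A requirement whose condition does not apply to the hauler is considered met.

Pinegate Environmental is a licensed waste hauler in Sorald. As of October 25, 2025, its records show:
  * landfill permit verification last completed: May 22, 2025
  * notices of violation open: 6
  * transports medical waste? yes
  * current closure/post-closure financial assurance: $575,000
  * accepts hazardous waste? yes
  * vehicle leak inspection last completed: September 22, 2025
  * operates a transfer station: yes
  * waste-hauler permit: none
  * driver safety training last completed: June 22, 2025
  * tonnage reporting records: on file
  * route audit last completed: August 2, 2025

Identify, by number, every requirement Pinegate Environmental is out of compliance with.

1, 2, 3, 5, 6, 7

1. closure/post-closure financial assurance $575,000 < $625,000 → not met
2. condition 'operates a transfer station' holds; waste-hauler permit absent → not met
3. driver safety training 125 days ago vs limit 120 → not met
4. condition 'accepts hazardous waste' holds; route audit 84 days ago vs limit 90 → met
5. landfill permit verification 156 days ago vs limit 120 → not met
6. vehicle leak inspection 33 days ago vs limit 30 → not met
7. condition 'transports medical waste' holds; notices of violation open 6 > 4 → not met
8. tonnage reporting records present → met
Not met: 1, 2, 3, 5, 6, 7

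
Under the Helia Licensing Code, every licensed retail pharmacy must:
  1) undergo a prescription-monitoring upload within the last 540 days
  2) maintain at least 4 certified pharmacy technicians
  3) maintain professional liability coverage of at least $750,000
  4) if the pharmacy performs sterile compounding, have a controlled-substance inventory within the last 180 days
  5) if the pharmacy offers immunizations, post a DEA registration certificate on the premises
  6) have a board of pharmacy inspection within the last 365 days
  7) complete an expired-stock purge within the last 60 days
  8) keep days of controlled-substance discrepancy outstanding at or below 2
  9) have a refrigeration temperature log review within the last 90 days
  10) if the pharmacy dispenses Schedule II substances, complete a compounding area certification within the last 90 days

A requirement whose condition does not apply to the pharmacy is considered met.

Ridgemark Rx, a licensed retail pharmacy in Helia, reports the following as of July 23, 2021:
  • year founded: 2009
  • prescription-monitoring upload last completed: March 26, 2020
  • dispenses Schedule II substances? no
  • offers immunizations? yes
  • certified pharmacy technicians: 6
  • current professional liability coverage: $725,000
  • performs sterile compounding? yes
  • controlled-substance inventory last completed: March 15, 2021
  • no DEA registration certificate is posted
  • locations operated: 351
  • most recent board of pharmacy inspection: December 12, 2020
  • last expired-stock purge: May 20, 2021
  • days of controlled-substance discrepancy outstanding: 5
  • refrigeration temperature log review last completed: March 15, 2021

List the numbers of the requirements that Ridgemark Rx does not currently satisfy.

1. prescription-monitoring upload 484 days ago vs limit 540 → met
2. certified pharmacy technicians 6 ≥ 4 → met
3. professional liability coverage $725,000 < $750,000 → not met
4. condition 'performs sterile compounding' holds; controlled-substance inventory 130 days ago vs limit 180 → met
5. condition 'offers immunizations' holds; DEA registration certificate absent → not met
6. board of pharmacy inspection 223 days ago vs limit 365 → met
7. expired-stock purge 64 days ago vs limit 60 → not met
8. days of controlled-substance discrepancy outstanding 5 > 2 → not met
9. refrigeration temperature log review 130 days ago vs limit 90 → not met
10. condition 'dispenses Schedule II substances' does not hold → requirement n/a → met
Not met: 3, 5, 7, 8, 9

3, 5, 7, 8, 9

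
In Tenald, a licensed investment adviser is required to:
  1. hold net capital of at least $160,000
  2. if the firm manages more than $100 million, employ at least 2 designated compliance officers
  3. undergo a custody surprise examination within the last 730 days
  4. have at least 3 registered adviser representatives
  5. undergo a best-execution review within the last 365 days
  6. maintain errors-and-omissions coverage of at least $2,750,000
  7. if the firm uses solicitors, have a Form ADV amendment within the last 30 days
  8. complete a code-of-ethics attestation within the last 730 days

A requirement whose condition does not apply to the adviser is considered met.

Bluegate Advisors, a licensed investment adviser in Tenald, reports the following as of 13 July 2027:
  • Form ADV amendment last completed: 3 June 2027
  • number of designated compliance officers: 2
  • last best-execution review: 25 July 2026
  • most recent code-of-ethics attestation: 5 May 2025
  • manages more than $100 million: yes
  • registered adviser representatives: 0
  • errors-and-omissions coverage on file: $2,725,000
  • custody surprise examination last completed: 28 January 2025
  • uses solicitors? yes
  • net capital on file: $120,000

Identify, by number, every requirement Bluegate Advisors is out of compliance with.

1, 3, 4, 6, 7, 8

1. net capital $120,000 < $160,000 → not met
2. condition 'manages more than $100 million' holds; designated compliance officers 2 ≥ 2 → met
3. custody surprise examination 896 days ago vs limit 730 → not met
4. registered adviser representatives 0 < 3 → not met
5. best-execution review 353 days ago vs limit 365 → met
6. errors-and-omissions coverage $2,725,000 < $2,750,000 → not met
7. condition 'uses solicitors' holds; Form ADV amendment 40 days ago vs limit 30 → not met
8. code-of-ethics attestation 799 days ago vs limit 730 → not met
Not met: 1, 3, 4, 6, 7, 8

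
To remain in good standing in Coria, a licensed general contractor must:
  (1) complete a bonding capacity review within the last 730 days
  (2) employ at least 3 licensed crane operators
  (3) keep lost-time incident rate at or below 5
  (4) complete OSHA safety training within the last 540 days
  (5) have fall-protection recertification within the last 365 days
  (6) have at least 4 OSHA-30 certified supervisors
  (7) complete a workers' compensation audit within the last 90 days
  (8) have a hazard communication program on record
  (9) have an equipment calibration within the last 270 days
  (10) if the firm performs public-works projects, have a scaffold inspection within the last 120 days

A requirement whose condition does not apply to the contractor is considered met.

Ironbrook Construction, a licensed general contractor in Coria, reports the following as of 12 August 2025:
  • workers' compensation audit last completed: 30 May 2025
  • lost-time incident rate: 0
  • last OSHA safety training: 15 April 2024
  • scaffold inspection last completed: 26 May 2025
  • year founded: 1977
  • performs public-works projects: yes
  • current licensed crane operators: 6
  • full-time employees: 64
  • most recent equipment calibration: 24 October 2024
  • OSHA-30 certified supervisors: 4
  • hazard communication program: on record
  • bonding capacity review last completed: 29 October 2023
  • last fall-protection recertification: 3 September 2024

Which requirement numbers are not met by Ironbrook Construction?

9

1. bonding capacity review 653 days ago vs limit 730 → met
2. licensed crane operators 6 ≥ 3 → met
3. lost-time incident rate 0 ≤ 5 → met
4. OSHA safety training 484 days ago vs limit 540 → met
5. fall-protection recertification 343 days ago vs limit 365 → met
6. OSHA-30 certified supervisors 4 ≥ 4 → met
7. workers' compensation audit 74 days ago vs limit 90 → met
8. hazard communication program present → met
9. equipment calibration 292 days ago vs limit 270 → not met
10. condition 'performs public-works projects' holds; scaffold inspection 78 days ago vs limit 120 → met
Not met: 9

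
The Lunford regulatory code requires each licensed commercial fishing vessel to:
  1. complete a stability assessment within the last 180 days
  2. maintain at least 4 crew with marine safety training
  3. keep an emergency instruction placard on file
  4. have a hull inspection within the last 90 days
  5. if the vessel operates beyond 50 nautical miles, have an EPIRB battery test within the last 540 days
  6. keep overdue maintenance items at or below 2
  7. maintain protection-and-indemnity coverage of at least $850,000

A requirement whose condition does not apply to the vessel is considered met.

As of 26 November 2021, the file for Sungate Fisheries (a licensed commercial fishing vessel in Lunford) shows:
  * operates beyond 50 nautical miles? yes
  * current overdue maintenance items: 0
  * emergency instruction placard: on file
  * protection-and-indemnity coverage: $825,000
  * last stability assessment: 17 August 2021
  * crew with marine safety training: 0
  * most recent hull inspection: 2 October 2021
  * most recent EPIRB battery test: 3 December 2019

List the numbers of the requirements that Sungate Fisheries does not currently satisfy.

1. stability assessment 101 days ago vs limit 180 → met
2. crew with marine safety training 0 < 4 → not met
3. emergency instruction placard present → met
4. hull inspection 55 days ago vs limit 90 → met
5. condition 'operates beyond 50 nautical miles' holds; EPIRB battery test 724 days ago vs limit 540 → not met
6. overdue maintenance items 0 ≤ 2 → met
7. protection-and-indemnity coverage $825,000 < $850,000 → not met
Not met: 2, 5, 7

2, 5, 7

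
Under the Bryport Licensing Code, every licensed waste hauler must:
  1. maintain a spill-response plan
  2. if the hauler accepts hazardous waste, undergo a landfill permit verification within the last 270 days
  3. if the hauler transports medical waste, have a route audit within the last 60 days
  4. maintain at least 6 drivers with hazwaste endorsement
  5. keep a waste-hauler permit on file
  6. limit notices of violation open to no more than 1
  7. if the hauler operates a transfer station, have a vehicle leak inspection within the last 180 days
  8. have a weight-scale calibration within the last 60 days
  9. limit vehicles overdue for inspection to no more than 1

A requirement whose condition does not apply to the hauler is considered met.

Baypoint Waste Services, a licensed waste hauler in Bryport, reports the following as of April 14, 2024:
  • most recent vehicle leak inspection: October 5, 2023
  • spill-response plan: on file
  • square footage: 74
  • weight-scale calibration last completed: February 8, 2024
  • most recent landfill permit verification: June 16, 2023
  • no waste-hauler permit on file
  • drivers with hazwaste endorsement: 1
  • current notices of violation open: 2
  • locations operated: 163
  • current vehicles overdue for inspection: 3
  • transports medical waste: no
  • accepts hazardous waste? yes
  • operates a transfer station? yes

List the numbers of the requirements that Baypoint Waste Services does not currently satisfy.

1. spill-response plan present → met
2. condition 'accepts hazardous waste' holds; landfill permit verification 303 days ago vs limit 270 → not met
3. condition 'transports medical waste' does not hold → requirement n/a → met
4. drivers with hazwaste endorsement 1 < 6 → not met
5. waste-hauler permit absent → not met
6. notices of violation open 2 > 1 → not met
7. condition 'operates a transfer station' holds; vehicle leak inspection 192 days ago vs limit 180 → not met
8. weight-scale calibration 66 days ago vs limit 60 → not met
9. vehicles overdue for inspection 3 > 1 → not met
Not met: 2, 4, 5, 6, 7, 8, 9

2, 4, 5, 6, 7, 8, 9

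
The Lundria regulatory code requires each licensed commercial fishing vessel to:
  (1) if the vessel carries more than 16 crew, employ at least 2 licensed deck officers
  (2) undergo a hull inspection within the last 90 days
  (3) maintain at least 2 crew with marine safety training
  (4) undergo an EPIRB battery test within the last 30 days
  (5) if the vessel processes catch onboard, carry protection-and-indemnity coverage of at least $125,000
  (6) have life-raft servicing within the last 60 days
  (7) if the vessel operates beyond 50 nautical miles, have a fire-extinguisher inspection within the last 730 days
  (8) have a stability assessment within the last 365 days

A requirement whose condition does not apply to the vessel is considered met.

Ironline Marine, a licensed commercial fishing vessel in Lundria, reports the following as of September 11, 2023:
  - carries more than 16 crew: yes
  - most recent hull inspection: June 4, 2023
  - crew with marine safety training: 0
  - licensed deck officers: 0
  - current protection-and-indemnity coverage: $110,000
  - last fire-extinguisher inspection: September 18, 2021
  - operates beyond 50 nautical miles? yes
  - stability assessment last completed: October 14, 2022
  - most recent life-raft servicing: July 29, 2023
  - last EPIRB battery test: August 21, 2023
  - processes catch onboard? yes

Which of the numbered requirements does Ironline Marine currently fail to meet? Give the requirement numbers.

1, 2, 3, 5

1. condition 'carries more than 16 crew' holds; licensed deck officers 0 < 2 → not met
2. hull inspection 99 days ago vs limit 90 → not met
3. crew with marine safety training 0 < 2 → not met
4. EPIRB battery test 21 days ago vs limit 30 → met
5. condition 'processes catch onboard' holds; protection-and-indemnity coverage $110,000 < $125,000 → not met
6. life-raft servicing 44 days ago vs limit 60 → met
7. condition 'operates beyond 50 nautical miles' holds; fire-extinguisher inspection 723 days ago vs limit 730 → met
8. stability assessment 332 days ago vs limit 365 → met
Not met: 1, 2, 3, 5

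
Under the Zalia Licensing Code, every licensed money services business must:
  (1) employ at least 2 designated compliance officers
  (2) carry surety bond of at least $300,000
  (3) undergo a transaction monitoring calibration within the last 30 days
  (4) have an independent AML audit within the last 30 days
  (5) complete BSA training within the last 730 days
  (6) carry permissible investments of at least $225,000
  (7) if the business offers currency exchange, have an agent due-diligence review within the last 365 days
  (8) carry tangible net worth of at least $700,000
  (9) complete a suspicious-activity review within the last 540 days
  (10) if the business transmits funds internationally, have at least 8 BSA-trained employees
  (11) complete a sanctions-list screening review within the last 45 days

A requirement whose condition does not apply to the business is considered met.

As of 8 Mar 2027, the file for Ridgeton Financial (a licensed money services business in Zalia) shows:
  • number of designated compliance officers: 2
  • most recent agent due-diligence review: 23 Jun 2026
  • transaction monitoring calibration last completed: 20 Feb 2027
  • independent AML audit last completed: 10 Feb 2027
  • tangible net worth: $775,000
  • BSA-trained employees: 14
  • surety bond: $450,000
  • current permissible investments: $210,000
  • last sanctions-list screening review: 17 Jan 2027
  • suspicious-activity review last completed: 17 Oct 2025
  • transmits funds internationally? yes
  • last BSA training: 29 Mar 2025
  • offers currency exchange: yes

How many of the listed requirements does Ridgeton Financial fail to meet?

2

1. designated compliance officers 2 ≥ 2 → met
2. surety bond $450,000 ≥ $300,000 → met
3. transaction monitoring calibration 16 days ago vs limit 30 → met
4. independent AML audit 26 days ago vs limit 30 → met
5. BSA training 709 days ago vs limit 730 → met
6. permissible investments $210,000 < $225,000 → not met
7. condition 'offers currency exchange' holds; agent due-diligence review 258 days ago vs limit 365 → met
8. tangible net worth $775,000 ≥ $700,000 → met
9. suspicious-activity review 507 days ago vs limit 540 → met
10. condition 'transmits funds internationally' holds; BSA-trained employees 14 ≥ 8 → met
11. sanctions-list screening review 50 days ago vs limit 45 → not met
Not met: 2 of 11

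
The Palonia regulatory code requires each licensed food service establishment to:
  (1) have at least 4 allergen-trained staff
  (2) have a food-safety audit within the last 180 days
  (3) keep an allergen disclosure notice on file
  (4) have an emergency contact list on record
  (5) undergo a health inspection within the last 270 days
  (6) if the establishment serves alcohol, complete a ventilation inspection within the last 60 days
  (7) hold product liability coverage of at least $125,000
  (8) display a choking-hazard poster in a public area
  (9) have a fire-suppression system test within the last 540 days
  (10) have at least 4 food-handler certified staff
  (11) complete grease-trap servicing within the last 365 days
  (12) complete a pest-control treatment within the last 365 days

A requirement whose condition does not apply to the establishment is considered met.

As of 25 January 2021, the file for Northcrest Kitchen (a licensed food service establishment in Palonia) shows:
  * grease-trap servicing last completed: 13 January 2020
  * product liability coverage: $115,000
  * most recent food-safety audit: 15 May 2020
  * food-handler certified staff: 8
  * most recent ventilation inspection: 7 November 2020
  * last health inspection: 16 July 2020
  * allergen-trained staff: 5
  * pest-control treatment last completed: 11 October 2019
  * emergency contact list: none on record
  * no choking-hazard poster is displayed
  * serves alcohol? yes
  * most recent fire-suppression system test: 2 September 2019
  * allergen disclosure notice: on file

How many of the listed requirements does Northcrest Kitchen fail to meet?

7

1. allergen-trained staff 5 ≥ 4 → met
2. food-safety audit 255 days ago vs limit 180 → not met
3. allergen disclosure notice present → met
4. emergency contact list absent → not met
5. health inspection 193 days ago vs limit 270 → met
6. condition 'serves alcohol' holds; ventilation inspection 79 days ago vs limit 60 → not met
7. product liability coverage $115,000 < $125,000 → not met
8. choking-hazard poster absent → not met
9. fire-suppression system test 511 days ago vs limit 540 → met
10. food-handler certified staff 8 ≥ 4 → met
11. grease-trap servicing 378 days ago vs limit 365 → not met
12. pest-control treatment 472 days ago vs limit 365 → not met
Not met: 7 of 12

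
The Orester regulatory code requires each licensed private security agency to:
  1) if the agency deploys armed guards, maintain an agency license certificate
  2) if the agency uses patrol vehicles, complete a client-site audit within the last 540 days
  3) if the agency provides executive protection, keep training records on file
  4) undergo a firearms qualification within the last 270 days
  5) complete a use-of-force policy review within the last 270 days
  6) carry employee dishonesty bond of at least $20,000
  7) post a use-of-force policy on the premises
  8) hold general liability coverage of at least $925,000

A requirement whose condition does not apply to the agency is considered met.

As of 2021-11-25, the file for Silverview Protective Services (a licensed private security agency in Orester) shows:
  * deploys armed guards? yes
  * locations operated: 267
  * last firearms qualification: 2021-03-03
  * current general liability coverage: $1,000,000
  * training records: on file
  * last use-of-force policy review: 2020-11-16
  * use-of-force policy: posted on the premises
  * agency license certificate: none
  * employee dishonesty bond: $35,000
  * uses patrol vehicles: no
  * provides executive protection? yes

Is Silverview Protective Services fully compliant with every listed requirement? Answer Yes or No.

No

1. condition 'deploys armed guards' holds; agency license certificate absent → not met
2. condition 'uses patrol vehicles' does not hold → requirement n/a → met
3. condition 'provides executive protection' holds; training records present → met
4. firearms qualification 267 days ago vs limit 270 → met
5. use-of-force policy review 374 days ago vs limit 270 → not met
6. employee dishonesty bond $35,000 ≥ $20,000 → met
7. use-of-force policy present → met
8. general liability coverage $1,000,000 ≥ $925,000 → met
Not met: 1, 5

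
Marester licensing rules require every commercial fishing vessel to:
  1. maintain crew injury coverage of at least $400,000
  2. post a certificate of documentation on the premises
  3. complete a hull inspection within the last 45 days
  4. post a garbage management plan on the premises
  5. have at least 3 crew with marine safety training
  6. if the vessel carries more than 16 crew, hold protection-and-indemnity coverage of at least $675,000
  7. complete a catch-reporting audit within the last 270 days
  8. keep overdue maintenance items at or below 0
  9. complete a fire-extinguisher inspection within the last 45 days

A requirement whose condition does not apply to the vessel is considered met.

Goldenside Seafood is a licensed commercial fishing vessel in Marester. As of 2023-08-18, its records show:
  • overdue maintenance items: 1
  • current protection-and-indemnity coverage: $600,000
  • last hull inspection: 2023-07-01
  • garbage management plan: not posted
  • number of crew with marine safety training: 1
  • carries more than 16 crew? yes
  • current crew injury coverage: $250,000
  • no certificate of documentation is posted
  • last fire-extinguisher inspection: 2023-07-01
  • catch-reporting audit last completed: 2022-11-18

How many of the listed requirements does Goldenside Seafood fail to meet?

1. crew injury coverage $250,000 < $400,000 → not met
2. certificate of documentation absent → not met
3. hull inspection 48 days ago vs limit 45 → not met
4. garbage management plan absent → not met
5. crew with marine safety training 1 < 3 → not met
6. condition 'carries more than 16 crew' holds; protection-and-indemnity coverage $600,000 < $675,000 → not met
7. catch-reporting audit 273 days ago vs limit 270 → not met
8. overdue maintenance items 1 > 0 → not met
9. fire-extinguisher inspection 48 days ago vs limit 45 → not met
Not met: 9 of 9

9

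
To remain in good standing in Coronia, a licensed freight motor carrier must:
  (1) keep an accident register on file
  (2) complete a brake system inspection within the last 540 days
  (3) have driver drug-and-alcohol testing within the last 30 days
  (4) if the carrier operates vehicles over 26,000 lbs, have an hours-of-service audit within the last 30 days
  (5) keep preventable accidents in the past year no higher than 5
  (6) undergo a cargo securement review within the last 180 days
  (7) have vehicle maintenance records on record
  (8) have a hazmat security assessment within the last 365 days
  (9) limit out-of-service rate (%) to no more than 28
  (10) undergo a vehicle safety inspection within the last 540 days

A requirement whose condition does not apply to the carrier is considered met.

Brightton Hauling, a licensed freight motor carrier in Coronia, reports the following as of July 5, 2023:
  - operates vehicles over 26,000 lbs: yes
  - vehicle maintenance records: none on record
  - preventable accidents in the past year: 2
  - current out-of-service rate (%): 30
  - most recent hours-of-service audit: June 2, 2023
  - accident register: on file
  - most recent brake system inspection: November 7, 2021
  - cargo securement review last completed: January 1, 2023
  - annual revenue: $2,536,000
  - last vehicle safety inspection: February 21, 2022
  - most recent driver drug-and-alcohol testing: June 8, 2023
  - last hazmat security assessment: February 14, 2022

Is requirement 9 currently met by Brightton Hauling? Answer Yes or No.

9. out-of-service rate (%) 30 > 28 → not met

No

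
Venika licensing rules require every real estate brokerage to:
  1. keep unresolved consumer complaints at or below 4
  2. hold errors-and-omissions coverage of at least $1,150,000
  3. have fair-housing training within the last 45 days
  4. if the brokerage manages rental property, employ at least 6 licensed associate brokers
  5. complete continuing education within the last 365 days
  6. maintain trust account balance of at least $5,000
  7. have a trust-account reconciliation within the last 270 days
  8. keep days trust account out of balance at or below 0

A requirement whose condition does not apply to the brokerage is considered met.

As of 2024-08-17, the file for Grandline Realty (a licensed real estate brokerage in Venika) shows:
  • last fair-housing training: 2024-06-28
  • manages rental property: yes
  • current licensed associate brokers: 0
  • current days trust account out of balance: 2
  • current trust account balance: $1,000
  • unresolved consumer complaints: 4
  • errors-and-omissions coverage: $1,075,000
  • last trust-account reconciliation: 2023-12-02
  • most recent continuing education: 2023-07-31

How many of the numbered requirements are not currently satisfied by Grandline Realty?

6

1. unresolved consumer complaints 4 ≤ 4 → met
2. errors-and-omissions coverage $1,075,000 < $1,150,000 → not met
3. fair-housing training 50 days ago vs limit 45 → not met
4. condition 'manages rental property' holds; licensed associate brokers 0 < 6 → not met
5. continuing education 383 days ago vs limit 365 → not met
6. trust account balance $1,000 < $5,000 → not met
7. trust-account reconciliation 259 days ago vs limit 270 → met
8. days trust account out of balance 2 > 0 → not met
Not met: 6 of 8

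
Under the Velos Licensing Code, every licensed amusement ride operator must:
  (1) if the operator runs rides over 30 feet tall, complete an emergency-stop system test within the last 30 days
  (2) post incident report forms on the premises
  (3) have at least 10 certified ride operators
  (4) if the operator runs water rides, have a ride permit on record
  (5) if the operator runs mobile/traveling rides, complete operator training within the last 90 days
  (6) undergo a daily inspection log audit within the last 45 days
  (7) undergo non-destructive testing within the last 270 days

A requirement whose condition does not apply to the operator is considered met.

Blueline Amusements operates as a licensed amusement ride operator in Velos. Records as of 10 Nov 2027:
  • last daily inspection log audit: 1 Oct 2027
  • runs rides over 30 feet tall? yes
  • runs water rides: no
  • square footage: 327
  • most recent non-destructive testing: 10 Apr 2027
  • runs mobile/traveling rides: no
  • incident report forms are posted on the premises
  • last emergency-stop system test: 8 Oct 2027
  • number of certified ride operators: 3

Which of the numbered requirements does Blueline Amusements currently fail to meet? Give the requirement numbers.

1. condition 'runs rides over 30 feet tall' holds; emergency-stop system test 33 days ago vs limit 30 → not met
2. incident report forms present → met
3. certified ride operators 3 < 10 → not met
4. condition 'runs water rides' does not hold → requirement n/a → met
5. condition 'runs mobile/traveling rides' does not hold → requirement n/a → met
6. daily inspection log audit 40 days ago vs limit 45 → met
7. non-destructive testing 214 days ago vs limit 270 → met
Not met: 1, 3

1, 3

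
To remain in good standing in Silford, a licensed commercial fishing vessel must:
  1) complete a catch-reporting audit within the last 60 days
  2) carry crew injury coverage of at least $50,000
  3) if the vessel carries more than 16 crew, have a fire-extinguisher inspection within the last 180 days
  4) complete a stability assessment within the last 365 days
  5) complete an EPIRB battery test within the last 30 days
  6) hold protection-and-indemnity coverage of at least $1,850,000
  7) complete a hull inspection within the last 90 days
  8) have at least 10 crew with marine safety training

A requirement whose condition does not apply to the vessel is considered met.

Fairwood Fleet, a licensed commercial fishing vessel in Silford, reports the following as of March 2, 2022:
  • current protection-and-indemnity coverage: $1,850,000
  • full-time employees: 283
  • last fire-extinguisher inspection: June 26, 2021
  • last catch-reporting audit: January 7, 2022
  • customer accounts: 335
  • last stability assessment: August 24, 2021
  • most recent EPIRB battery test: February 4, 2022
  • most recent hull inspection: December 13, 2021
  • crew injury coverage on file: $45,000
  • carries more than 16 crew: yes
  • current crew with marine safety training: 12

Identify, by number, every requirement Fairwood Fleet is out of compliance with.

2, 3

1. catch-reporting audit 54 days ago vs limit 60 → met
2. crew injury coverage $45,000 < $50,000 → not met
3. condition 'carries more than 16 crew' holds; fire-extinguisher inspection 249 days ago vs limit 180 → not met
4. stability assessment 190 days ago vs limit 365 → met
5. EPIRB battery test 26 days ago vs limit 30 → met
6. protection-and-indemnity coverage $1,850,000 ≥ $1,850,000 → met
7. hull inspection 79 days ago vs limit 90 → met
8. crew with marine safety training 12 ≥ 10 → met
Not met: 2, 3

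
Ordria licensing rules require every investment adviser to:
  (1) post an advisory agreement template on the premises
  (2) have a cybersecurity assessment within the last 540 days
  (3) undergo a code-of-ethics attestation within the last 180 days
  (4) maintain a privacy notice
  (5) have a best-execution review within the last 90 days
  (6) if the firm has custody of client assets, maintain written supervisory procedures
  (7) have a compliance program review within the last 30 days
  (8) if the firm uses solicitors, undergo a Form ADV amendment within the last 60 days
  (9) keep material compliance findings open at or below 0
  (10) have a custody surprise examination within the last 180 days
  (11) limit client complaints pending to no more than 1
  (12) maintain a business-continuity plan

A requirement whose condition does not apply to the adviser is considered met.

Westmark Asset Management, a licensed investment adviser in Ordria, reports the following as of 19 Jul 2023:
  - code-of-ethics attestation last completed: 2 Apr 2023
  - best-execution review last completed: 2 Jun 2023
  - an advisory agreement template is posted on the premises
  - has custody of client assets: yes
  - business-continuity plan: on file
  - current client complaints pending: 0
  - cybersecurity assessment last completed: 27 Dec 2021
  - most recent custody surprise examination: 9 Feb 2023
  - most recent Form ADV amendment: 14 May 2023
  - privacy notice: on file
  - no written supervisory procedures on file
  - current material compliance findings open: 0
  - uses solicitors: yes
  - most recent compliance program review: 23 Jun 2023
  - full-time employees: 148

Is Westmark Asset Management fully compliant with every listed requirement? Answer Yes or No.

1. advisory agreement template present → met
2. cybersecurity assessment 569 days ago vs limit 540 → not met
3. code-of-ethics attestation 108 days ago vs limit 180 → met
4. privacy notice present → met
5. best-execution review 47 days ago vs limit 90 → met
6. condition 'has custody of client assets' holds; written supervisory procedures absent → not met
7. compliance program review 26 days ago vs limit 30 → met
8. condition 'uses solicitors' holds; Form ADV amendment 66 days ago vs limit 60 → not met
9. material compliance findings open 0 ≤ 0 → met
10. custody surprise examination 160 days ago vs limit 180 → met
11. client complaints pending 0 ≤ 1 → met
12. business-continuity plan present → met
Not met: 2, 6, 8

No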